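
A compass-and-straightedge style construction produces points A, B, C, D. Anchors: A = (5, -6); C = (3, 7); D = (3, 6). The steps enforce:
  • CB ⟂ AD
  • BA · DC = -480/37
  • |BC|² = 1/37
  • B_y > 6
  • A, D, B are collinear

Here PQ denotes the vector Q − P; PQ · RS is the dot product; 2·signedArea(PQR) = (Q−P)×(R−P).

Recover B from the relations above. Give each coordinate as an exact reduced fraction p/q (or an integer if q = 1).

B = (105/37, 258/37)

1. B_x = 105/37  [A, D, B are collinear ∩ CB ⟂ AD]
2. B_y = 258/37  [A, D, B are collinear ∩ CB ⟂ AD]
   → B = (105/37, 258/37)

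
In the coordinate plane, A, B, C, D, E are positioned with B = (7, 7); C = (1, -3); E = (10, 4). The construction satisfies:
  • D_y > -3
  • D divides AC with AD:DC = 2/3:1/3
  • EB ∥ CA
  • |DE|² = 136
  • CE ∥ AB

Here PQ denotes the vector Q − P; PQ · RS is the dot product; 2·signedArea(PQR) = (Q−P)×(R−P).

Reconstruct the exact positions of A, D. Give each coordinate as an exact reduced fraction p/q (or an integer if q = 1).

1. A_x = -2  [CE ∥ AB ∩ EB ∥ CA]
2. A_y = 0  [CE ∥ AB ∩ EB ∥ CA]
   → A = (-2, 0)
3. D_x = 0  [D divides AC with AD:DC = 2/3:1/3]
4. D_y = -2  [D divides AC with AD:DC = 2/3:1/3]
   → D = (0, -2)

A = (-2, 0)
D = (0, -2)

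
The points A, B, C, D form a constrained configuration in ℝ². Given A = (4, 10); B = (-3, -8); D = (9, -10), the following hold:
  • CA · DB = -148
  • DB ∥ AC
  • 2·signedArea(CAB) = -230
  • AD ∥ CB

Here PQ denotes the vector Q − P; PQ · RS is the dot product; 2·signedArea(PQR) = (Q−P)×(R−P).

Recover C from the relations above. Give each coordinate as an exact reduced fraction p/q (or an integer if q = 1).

1. C_x = -8  [AD ∥ CB ∩ DB ∥ AC]
2. C_y = 12  [AD ∥ CB ∩ DB ∥ AC]
   → C = (-8, 12)

C = (-8, 12)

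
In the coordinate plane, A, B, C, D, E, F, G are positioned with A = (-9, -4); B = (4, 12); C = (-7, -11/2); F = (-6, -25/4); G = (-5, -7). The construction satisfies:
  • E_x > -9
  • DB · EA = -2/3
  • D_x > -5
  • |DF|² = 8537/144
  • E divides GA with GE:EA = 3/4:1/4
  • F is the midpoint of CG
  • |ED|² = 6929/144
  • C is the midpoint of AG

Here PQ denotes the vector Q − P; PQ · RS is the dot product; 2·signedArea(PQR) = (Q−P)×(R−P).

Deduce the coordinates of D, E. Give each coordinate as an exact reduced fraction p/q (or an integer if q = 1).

1. E_x = -8  [E divides GA with GE:EA = 3/4:1/4]
2. E_y = -19/4  [E divides GA with GE:EA = 3/4:1/4]
   → E = (-8, -19/4)
3. D_x = -14/3  [line 1·x + -3/4·y + 17/3 = 0 ∩ |DF|² = 8537/144]
4. D_y = 4/3  [line 1·x + -3/4·y + 17/3 = 0 ∩ |DF|² = 8537/144]
   → D = (-14/3, 4/3)

D = (-14/3, 4/3)
E = (-8, -19/4)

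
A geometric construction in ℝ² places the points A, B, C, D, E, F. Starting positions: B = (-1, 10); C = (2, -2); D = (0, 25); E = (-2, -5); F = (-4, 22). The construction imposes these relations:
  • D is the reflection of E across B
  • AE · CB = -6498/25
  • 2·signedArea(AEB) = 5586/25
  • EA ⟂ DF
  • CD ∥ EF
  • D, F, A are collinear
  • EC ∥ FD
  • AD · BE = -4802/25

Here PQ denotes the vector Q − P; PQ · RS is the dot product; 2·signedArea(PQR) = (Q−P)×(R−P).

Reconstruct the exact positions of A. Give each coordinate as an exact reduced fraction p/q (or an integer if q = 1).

A = (-392/25, 331/25)

1. A_x = -392/25  [D, F, A are collinear ∩ EA ⟂ DF]
2. A_y = 331/25  [D, F, A are collinear ∩ EA ⟂ DF]
   → A = (-392/25, 331/25)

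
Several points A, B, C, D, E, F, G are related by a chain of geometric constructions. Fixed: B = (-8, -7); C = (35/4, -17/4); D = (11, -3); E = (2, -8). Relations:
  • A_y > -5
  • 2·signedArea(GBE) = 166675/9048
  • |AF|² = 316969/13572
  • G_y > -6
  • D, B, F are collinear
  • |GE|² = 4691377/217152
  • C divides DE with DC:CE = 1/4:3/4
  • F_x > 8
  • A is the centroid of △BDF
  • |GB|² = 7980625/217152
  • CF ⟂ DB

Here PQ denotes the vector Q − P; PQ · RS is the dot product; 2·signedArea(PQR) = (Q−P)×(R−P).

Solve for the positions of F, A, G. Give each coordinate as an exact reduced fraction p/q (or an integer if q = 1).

1. F_x = 12959/1508  [D, B, F are collinear ∩ CF ⟂ DB]
2. F_y = -1322/377  [D, B, F are collinear ∩ CF ⟂ DB]
   → F = (12959/1508, -1322/377)
3. A_x = 17483/4524  [A is the centroid of △BDF]
4. A_y = -5092/1131  [A is the centroid of △BDF]
   → A = (17483/4524, -5092/1131)
5. G_x = -18709/9048  [line 1·x + 10·y + 539069/9048 = 0 ∩ |GE|² = 4691377/217152]
6. G_y = -13009/2262  [line 1·x + 10·y + 539069/9048 = 0 ∩ |GE|² = 4691377/217152]
   → G = (-18709/9048, -13009/2262)

A = (17483/4524, -5092/1131)
F = (12959/1508, -1322/377)
G = (-18709/9048, -13009/2262)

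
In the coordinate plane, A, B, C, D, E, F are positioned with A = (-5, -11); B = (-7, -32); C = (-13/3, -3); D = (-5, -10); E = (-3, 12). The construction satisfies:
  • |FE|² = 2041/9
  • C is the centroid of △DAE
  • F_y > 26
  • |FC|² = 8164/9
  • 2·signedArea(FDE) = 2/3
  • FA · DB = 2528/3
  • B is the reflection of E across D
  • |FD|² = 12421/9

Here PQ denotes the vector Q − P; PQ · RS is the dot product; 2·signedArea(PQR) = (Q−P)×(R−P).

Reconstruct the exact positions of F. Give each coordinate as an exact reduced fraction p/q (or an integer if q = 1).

1. F_x = -5/3  [2·signedArea(FDE) = 2/3 ∩ FA · DB = 2528/3]
2. F_y = 27  [2·signedArea(FDE) = 2/3 ∩ FA · DB = 2528/3]
   → F = (-5/3, 27)

F = (-5/3, 27)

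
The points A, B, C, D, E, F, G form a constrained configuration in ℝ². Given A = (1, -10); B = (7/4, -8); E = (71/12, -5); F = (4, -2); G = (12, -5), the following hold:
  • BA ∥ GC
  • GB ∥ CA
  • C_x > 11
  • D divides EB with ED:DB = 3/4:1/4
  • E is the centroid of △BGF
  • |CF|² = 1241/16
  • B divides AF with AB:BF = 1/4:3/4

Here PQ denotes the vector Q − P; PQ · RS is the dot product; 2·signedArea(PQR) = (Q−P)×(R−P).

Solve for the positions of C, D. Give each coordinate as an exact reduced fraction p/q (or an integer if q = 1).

C = (45/4, -7)
D = (67/24, -29/4)

1. C_x = 45/4  [GB ∥ CA ∩ BA ∥ GC]
2. C_y = -7  [GB ∥ CA ∩ BA ∥ GC]
   → C = (45/4, -7)
3. D_x = 67/24  [D divides EB with ED:DB = 3/4:1/4]
4. D_y = -29/4  [D divides EB with ED:DB = 3/4:1/4]
   → D = (67/24, -29/4)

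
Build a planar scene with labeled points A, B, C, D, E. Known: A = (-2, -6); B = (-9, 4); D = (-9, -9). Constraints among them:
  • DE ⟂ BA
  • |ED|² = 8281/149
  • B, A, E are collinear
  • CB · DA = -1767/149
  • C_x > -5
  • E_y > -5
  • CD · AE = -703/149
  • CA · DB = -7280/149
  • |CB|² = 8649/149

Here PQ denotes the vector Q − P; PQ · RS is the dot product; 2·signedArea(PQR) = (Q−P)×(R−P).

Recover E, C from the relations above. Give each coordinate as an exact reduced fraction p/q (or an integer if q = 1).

C = (-690/149, -334/149)
E = (-431/149, -704/149)

1. E_x = -431/149  [B, A, E are collinear ∩ DE ⟂ BA]
2. E_y = -704/149  [B, A, E are collinear ∩ DE ⟂ BA]
   → E = (-431/149, -704/149)
3. C_x = -690/149  [CB · DA = -1767/149 ∩ CD · AE = -703/149]
4. C_y = -334/149  [CB · DA = -1767/149 ∩ CD · AE = -703/149]
   → C = (-690/149, -334/149)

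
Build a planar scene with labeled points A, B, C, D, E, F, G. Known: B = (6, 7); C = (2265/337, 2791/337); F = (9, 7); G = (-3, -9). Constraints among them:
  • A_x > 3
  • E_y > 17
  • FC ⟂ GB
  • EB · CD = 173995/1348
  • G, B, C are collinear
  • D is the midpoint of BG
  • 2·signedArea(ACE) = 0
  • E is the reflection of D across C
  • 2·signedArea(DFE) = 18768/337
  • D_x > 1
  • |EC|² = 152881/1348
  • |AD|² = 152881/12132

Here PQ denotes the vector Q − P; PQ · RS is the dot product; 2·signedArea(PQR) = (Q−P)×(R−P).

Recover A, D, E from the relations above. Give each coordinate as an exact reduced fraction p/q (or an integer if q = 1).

1. D_x = 3/2  [D is the midpoint of BG]
2. D_y = -1  [D is the midpoint of BG]
   → D = (3/2, -1)
3. E_x = 8049/674  [E is the reflection of D across C]
4. E_y = 5919/337  [E is the reflection of D across C]
   → E = (8049/674, 5919/337)
5. A_x = 1092/337  [line -3128/337·x + 3519/674·y + 12903/674 = 0 ∩ |AD|² = 152881/12132]
6. A_y = 2117/1011  [line -3128/337·x + 3519/674·y + 12903/674 = 0 ∩ |AD|² = 152881/12132]
   → A = (1092/337, 2117/1011)

A = (1092/337, 2117/1011)
D = (3/2, -1)
E = (8049/674, 5919/337)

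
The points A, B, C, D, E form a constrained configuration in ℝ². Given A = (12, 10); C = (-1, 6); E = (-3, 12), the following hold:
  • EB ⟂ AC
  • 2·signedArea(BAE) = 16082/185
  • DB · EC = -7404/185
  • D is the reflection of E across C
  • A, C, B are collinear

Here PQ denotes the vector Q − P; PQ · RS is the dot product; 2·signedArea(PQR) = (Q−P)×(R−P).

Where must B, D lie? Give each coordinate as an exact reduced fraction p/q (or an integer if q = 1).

B = (-211/185, 1102/185)
D = (1, 0)

1. B_x = -211/185  [A, C, B are collinear ∩ EB ⟂ AC]
2. B_y = 1102/185  [A, C, B are collinear ∩ EB ⟂ AC]
   → B = (-211/185, 1102/185)
3. D_x = 1  [D is the reflection of E across C]
4. D_y = 0  [D is the reflection of E across C]
   → D = (1, 0)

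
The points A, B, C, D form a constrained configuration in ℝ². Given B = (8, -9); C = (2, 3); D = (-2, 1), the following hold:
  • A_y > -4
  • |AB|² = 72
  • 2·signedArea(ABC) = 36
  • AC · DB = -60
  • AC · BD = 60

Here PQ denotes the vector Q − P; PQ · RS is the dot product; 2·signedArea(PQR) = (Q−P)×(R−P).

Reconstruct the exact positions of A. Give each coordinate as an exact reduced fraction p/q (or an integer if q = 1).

A = (2, -3)

1. A_x = 2  [AC · DB = -60 ∩ 2·signedArea(ABC) = 36]
2. A_y = -3  [AC · DB = -60 ∩ 2·signedArea(ABC) = 36]
   → A = (2, -3)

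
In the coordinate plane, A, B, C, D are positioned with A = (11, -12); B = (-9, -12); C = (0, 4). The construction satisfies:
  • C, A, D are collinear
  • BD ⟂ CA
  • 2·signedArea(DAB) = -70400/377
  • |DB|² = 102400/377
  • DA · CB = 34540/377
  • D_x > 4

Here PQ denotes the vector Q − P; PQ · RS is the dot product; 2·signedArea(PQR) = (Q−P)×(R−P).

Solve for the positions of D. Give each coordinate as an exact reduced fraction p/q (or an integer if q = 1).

1. D_x = 1727/377  [C, A, D are collinear ∩ BD ⟂ CA]
2. D_y = -1004/377  [C, A, D are collinear ∩ BD ⟂ CA]
   → D = (1727/377, -1004/377)

D = (1727/377, -1004/377)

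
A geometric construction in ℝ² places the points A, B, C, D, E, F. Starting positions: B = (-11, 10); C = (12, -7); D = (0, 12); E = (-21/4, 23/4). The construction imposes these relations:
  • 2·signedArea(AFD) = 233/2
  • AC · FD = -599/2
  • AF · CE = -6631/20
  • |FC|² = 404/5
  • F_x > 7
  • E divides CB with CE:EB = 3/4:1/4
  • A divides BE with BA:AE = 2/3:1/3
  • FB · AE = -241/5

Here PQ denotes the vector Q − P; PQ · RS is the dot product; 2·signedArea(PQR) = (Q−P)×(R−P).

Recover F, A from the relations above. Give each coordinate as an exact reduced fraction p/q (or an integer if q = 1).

A = (-43/6, 43/6)
F = (36/5, 3/5)

1. A_x = -43/6  [A divides BE with BA:AE = 2/3:1/3]
2. A_y = 43/6  [A divides BE with BA:AE = 2/3:1/3]
   → A = (-43/6, 43/6)
3. F_x = 36/5  [FB · AE = -241/5 ∩ 2·signedArea(AFD) = 233/2]
4. F_y = 3/5  [FB · AE = -241/5 ∩ 2·signedArea(AFD) = 233/2]
   → F = (36/5, 3/5)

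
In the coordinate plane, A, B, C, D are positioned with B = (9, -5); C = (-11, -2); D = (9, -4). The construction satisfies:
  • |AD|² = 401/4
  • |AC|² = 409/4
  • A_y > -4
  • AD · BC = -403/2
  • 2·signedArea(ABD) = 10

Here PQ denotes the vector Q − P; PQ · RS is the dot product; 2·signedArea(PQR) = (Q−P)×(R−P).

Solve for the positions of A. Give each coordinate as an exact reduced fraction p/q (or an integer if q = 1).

1. A_x = -1  [2·signedArea(ABD) = 10 ∩ AD · BC = -403/2]
2. A_y = -7/2  [2·signedArea(ABD) = 10 ∩ AD · BC = -403/2]
   → A = (-1, -7/2)

A = (-1, -7/2)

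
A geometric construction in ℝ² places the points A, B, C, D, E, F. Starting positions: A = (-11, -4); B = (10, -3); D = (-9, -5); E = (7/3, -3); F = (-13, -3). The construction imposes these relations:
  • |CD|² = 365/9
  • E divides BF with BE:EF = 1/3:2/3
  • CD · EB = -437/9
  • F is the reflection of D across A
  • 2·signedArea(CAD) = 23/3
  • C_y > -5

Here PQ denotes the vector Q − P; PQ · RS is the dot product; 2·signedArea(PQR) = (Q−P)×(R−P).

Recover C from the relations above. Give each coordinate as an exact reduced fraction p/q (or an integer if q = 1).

C = (-8/3, -13/3)

1. C_x = -8/3  [2·signedArea(CAD) = 23/3 ∩ CD · EB = -437/9]
2. C_y = -13/3  [2·signedArea(CAD) = 23/3 ∩ CD · EB = -437/9]
   → C = (-8/3, -13/3)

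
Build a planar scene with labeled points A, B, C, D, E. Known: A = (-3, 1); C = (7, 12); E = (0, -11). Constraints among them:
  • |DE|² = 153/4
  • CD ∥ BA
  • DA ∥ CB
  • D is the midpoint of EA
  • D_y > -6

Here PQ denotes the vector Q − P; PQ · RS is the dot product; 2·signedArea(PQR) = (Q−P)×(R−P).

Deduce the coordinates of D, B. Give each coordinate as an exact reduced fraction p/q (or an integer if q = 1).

B = (11/2, 18)
D = (-3/2, -5)

1. D_x = -3/2  [D is the midpoint of EA]
2. D_y = -5  [D is the midpoint of EA]
   → D = (-3/2, -5)
3. B_x = 11/2  [CD ∥ BA ∩ DA ∥ CB]
4. B_y = 18  [CD ∥ BA ∩ DA ∥ CB]
   → B = (11/2, 18)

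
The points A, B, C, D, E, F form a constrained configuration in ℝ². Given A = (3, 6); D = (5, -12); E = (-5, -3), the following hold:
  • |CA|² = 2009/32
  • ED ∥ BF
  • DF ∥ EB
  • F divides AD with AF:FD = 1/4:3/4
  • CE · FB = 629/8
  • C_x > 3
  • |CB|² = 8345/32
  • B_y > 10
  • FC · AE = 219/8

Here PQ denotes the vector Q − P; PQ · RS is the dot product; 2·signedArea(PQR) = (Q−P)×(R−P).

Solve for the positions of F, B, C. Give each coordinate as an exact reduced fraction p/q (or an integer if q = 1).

B = (-13/2, 21/2)
C = (31/8, -15/8)
F = (7/2, 3/2)

1. F_x = 7/2  [F divides AD with AF:FD = 1/4:3/4]
2. F_y = 3/2  [F divides AD with AF:FD = 1/4:3/4]
   → F = (7/2, 3/2)
3. B_x = -13/2  [ED ∥ BF ∩ DF ∥ EB]
4. B_y = 21/2  [ED ∥ BF ∩ DF ∥ EB]
   → B = (-13/2, 21/2)
5. C_x = 31/8  [CE · FB = 629/8 ∩ FC · AE = 219/8]
6. C_y = -15/8  [CE · FB = 629/8 ∩ FC · AE = 219/8]
   → C = (31/8, -15/8)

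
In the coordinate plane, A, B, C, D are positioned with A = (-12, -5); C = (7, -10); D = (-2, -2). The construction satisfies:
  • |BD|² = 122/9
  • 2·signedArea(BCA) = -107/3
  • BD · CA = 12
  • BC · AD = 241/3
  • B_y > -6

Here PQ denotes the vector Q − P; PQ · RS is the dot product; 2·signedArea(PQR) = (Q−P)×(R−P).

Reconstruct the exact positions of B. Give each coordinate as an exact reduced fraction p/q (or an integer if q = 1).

B = (-7/3, -17/3)

1. B_x = -7/3  [BD · CA = 12 ∩ BC · AD = 241/3]
2. B_y = -17/3  [BD · CA = 12 ∩ BC · AD = 241/3]
   → B = (-7/3, -17/3)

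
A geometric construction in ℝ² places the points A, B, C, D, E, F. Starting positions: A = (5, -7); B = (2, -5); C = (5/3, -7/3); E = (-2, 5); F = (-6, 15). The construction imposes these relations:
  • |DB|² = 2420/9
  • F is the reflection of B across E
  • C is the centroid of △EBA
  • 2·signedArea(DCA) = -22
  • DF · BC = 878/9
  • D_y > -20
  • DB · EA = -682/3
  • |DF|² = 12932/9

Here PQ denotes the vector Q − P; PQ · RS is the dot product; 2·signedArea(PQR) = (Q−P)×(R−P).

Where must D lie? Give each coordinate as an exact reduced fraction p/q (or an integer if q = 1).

D = (28/3, -59/3)

1. D_x = 28/3  [DF · BC = 878/9 ∩ DB · EA = -682/3]
2. D_y = -59/3  [DF · BC = 878/9 ∩ DB · EA = -682/3]
   → D = (28/3, -59/3)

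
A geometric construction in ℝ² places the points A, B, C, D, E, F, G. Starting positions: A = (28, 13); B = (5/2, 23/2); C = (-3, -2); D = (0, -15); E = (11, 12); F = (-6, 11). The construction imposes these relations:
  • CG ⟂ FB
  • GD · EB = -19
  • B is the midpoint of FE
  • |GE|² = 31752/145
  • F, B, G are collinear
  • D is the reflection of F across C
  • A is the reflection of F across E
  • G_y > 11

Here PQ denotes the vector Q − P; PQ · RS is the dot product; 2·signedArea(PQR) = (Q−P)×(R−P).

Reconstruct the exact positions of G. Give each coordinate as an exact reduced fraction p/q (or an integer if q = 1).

G = (-547/145, 1614/145)

1. G_x = -547/145  [F, B, G are collinear ∩ CG ⟂ FB]
2. G_y = 1614/145  [F, B, G are collinear ∩ CG ⟂ FB]
   → G = (-547/145, 1614/145)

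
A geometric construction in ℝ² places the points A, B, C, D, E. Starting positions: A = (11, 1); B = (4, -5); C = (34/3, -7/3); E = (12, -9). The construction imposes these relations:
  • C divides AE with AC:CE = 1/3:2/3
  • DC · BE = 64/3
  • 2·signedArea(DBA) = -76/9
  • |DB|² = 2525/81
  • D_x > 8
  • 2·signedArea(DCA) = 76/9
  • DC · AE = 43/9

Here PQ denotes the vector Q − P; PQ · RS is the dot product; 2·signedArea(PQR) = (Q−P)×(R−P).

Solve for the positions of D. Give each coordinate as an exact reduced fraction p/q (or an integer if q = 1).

1. D_x = 79/9  [2·signedArea(DBA) = -76/9 ∩ DC · BE = 64/3]
2. D_y = -19/9  [2·signedArea(DBA) = -76/9 ∩ DC · BE = 64/3]
   → D = (79/9, -19/9)

D = (79/9, -19/9)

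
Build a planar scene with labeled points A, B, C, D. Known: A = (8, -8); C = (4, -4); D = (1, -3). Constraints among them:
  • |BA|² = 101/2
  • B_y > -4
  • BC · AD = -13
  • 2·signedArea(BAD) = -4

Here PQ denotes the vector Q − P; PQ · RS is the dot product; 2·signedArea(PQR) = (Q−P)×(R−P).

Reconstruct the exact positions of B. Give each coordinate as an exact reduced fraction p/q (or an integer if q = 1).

1. B_x = 5/2  [2·signedArea(BAD) = -4 ∩ BC · AD = -13]
2. B_y = -7/2  [2·signedArea(BAD) = -4 ∩ BC · AD = -13]
   → B = (5/2, -7/2)

B = (5/2, -7/2)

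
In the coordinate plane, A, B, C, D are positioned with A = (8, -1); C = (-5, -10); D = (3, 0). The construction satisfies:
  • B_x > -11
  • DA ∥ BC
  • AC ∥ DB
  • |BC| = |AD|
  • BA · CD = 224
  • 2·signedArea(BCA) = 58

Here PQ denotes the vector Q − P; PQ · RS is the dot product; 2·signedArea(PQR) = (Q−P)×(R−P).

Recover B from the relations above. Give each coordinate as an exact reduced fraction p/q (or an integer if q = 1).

1. B_x = -10  [DA ∥ BC ∩ AC ∥ DB]
2. B_y = -9  [DA ∥ BC ∩ AC ∥ DB]
   → B = (-10, -9)

B = (-10, -9)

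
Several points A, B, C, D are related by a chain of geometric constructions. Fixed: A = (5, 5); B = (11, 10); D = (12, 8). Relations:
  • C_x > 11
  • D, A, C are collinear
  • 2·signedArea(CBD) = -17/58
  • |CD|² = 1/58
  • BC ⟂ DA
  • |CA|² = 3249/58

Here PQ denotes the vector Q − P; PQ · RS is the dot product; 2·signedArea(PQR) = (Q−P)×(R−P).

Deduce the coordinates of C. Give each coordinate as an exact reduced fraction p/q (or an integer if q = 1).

1. C_x = 689/58  [D, A, C are collinear ∩ BC ⟂ DA]
2. C_y = 461/58  [D, A, C are collinear ∩ BC ⟂ DA]
   → C = (689/58, 461/58)

C = (689/58, 461/58)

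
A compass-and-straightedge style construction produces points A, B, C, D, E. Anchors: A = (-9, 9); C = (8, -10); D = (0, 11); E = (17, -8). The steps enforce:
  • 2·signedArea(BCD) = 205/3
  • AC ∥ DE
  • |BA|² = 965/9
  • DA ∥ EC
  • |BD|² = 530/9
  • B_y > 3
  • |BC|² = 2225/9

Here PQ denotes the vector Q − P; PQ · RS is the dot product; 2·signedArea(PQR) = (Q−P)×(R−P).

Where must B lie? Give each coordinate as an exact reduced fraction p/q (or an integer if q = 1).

1. B_x = -1/3  [line -21·x + -8·y + 59/3 = 0 ∩ |BC|² = 2225/9]
2. B_y = 10/3  [line -21·x + -8·y + 59/3 = 0 ∩ |BC|² = 2225/9]
   → B = (-1/3, 10/3)

B = (-1/3, 10/3)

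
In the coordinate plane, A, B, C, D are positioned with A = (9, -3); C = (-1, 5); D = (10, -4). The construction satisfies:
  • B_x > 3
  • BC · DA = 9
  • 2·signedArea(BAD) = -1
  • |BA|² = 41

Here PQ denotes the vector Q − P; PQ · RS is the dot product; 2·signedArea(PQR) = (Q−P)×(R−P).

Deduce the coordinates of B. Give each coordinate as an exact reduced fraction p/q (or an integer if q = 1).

1. B_x = 4  [2·signedArea(BAD) = -1 ∩ BC · DA = 9]
2. B_y = 1  [2·signedArea(BAD) = -1 ∩ BC · DA = 9]
   → B = (4, 1)

B = (4, 1)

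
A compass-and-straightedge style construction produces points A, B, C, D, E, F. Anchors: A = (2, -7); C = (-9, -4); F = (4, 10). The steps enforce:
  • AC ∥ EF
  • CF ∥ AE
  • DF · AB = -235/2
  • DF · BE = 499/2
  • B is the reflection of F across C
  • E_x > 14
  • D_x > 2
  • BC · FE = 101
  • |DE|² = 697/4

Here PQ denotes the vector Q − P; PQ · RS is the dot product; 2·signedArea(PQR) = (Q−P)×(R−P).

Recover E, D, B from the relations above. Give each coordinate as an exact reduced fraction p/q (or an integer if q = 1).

1. E_x = 15  [AC ∥ EF ∩ CF ∥ AE]
2. E_y = 7  [AC ∥ EF ∩ CF ∥ AE]
   → E = (15, 7)
3. B_x = -22  [B is the reflection of F across C]
4. B_y = -18  [B is the reflection of F across C]
   → B = (-22, -18)
5. D_x = 3  [DF · AB = -235/2 ∩ DF · BE = 499/2]
6. D_y = 3/2  [DF · AB = -235/2 ∩ DF · BE = 499/2]
   → D = (3, 3/2)

B = (-22, -18)
D = (3, 3/2)
E = (15, 7)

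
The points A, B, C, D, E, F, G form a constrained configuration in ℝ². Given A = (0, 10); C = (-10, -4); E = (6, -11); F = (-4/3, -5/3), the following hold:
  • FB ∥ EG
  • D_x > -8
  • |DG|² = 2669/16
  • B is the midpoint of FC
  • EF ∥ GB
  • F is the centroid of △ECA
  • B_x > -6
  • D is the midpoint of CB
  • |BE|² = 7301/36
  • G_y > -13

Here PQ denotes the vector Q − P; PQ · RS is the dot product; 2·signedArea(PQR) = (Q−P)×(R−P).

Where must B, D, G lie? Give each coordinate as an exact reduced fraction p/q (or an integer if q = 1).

1. B_x = -17/3  [B is the midpoint of FC]
2. B_y = -17/6  [B is the midpoint of FC]
   → B = (-17/3, -17/6)
3. D_x = -47/6  [D is the midpoint of CB]
4. D_y = -41/12  [D is the midpoint of CB]
   → D = (-47/6, -41/12)
5. G_x = 5/3  [EF ∥ GB ∩ FB ∥ EG]
6. G_y = -73/6  [EF ∥ GB ∩ FB ∥ EG]
   → G = (5/3, -73/6)

B = (-17/3, -17/6)
D = (-47/6, -41/12)
G = (5/3, -73/6)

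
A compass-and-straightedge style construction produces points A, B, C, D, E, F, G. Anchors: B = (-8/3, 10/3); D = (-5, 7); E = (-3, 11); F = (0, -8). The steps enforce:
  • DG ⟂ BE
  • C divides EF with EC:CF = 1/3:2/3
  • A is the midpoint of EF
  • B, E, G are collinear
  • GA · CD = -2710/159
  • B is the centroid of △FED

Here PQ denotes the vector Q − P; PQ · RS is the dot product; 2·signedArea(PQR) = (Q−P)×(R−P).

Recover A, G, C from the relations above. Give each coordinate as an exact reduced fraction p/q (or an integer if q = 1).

1. A_x = -3/2  [A is the midpoint of EF]
2. A_y = 3/2  [A is the midpoint of EF]
   → A = (-3/2, 3/2)
3. G_x = -150/53  [B, E, G are collinear ∩ DG ⟂ BE]
4. G_y = 376/53  [B, E, G are collinear ∩ DG ⟂ BE]
   → G = (-150/53, 376/53)
5. C_x = -2  [C divides EF with EC:CF = 1/3:2/3]
6. C_y = 14/3  [C divides EF with EC:CF = 1/3:2/3]
   → C = (-2, 14/3)

A = (-3/2, 3/2)
C = (-2, 14/3)
G = (-150/53, 376/53)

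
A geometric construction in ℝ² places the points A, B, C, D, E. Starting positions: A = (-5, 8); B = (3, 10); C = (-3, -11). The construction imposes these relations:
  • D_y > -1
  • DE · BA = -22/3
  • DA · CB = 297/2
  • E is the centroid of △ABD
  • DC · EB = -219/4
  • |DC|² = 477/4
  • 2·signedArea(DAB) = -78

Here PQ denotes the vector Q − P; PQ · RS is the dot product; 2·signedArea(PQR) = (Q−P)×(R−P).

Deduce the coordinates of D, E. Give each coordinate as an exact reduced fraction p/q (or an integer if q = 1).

D = (0, -1/2)
E = (-2/3, 35/6)

1. D_x = 0  [2·signedArea(DAB) = -78 ∩ DA · CB = 297/2]
2. D_y = -1/2  [2·signedArea(DAB) = -78 ∩ DA · CB = 297/2]
   → D = (0, -1/2)
3. E_x = -2/3  [DC · EB = -219/4 ∩ E is the centroid of △ABD]
4. E_y = 35/6  [DC · EB = -219/4 ∩ E is the centroid of △ABD]
   → E = (-2/3, 35/6)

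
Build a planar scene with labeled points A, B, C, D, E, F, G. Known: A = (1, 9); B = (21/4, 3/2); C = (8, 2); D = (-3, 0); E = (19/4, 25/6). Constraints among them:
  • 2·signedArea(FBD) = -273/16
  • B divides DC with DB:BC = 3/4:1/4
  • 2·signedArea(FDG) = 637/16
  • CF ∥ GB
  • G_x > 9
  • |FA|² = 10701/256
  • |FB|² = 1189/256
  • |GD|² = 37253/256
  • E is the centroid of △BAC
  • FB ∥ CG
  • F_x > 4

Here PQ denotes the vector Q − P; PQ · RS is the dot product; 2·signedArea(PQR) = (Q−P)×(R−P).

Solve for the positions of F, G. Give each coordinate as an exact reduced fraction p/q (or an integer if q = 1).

F = (67/16, 27/8)
G = (145/16, 1/8)

1. F_x = 67/16  [line 3/2·x + -33/4·y + 345/16 = 0 ∩ |FA|² = 10701/256]
2. F_y = 27/8  [line 3/2·x + -33/4·y + 345/16 = 0 ∩ |FA|² = 10701/256]
   → F = (67/16, 27/8)
3. G_x = 145/16  [CF ∥ GB ∩ FB ∥ CG]
4. G_y = 1/8  [CF ∥ GB ∩ FB ∥ CG]
   → G = (145/16, 1/8)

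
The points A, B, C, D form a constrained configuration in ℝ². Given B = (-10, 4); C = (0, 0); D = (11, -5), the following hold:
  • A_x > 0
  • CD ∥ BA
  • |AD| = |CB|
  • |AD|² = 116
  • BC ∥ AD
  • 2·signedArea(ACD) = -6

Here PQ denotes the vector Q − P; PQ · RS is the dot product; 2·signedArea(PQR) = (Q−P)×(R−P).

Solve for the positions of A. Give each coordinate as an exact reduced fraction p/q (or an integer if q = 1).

1. A_x = 1  [BC ∥ AD ∩ CD ∥ BA]
2. A_y = -1  [BC ∥ AD ∩ CD ∥ BA]
   → A = (1, -1)

A = (1, -1)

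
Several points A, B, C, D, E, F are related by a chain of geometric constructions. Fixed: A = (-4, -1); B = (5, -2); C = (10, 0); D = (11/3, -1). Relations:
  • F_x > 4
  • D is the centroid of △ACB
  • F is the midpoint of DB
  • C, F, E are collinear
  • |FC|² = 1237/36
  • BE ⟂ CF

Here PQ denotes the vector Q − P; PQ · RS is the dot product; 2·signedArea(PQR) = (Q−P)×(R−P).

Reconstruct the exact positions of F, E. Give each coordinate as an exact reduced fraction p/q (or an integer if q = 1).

E = (5978/1237, -1692/1237)
F = (13/3, -3/2)

1. F_x = 13/3  [F is the midpoint of DB]
2. F_y = -3/2  [F is the midpoint of DB]
   → F = (13/3, -3/2)
3. E_x = 5978/1237  [C, F, E are collinear ∩ BE ⟂ CF]
4. E_y = -1692/1237  [C, F, E are collinear ∩ BE ⟂ CF]
   → E = (5978/1237, -1692/1237)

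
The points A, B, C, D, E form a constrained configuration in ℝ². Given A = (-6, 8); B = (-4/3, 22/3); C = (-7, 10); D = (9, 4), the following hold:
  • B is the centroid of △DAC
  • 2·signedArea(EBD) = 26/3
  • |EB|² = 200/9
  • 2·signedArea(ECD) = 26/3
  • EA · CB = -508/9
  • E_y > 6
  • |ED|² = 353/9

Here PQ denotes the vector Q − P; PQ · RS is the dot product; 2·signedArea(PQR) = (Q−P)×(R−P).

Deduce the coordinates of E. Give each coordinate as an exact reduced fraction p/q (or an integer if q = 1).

1. E_x = 10/3  [2·signedArea(EBD) = 26/3 ∩ 2·signedArea(ECD) = 26/3]
2. E_y = 20/3  [2·signedArea(EBD) = 26/3 ∩ 2·signedArea(ECD) = 26/3]
   → E = (10/3, 20/3)

E = (10/3, 20/3)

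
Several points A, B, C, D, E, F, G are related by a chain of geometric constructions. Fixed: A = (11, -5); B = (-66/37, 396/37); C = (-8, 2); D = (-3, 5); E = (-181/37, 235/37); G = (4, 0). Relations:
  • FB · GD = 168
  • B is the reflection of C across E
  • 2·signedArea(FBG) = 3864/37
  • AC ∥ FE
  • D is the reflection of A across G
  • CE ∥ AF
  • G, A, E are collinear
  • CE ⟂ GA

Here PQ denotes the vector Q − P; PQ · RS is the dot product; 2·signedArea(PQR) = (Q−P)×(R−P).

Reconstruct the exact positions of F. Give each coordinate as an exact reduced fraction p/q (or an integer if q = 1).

F = (522/37, -24/37)

1. F_x = 522/37  [AC ∥ FE ∩ CE ∥ AF]
2. F_y = -24/37  [AC ∥ FE ∩ CE ∥ AF]
   → F = (522/37, -24/37)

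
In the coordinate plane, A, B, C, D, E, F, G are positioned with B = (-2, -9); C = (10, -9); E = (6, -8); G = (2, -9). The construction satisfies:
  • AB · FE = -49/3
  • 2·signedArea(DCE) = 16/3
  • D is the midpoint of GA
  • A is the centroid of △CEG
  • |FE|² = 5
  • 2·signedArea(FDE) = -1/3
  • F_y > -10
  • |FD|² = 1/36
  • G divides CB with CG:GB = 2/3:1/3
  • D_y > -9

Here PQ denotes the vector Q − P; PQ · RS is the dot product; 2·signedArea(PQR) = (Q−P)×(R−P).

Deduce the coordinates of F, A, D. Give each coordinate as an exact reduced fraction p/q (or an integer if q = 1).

A = (6, -26/3)
D = (4, -53/6)
F = (4, -9)

1. A_x = 6  [A is the centroid of △CEG]
2. A_y = -26/3  [A is the centroid of △CEG]
   → A = (6, -26/3)
3. D_x = 4  [D is the midpoint of GA]
4. D_y = -53/6  [D is the midpoint of GA]
   → D = (4, -53/6)
5. F_x = 4  [2·signedArea(FDE) = -1/3 ∩ AB · FE = -49/3]
6. F_y = -9  [2·signedArea(FDE) = -1/3 ∩ AB · FE = -49/3]
   → F = (4, -9)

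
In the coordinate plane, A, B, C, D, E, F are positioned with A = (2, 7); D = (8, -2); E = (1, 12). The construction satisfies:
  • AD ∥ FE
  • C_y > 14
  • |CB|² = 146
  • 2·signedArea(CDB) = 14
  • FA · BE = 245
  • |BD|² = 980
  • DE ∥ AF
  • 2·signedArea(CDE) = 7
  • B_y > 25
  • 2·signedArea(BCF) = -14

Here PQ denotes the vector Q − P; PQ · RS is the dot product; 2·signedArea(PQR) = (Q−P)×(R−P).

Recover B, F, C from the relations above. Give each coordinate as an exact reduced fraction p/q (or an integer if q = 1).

B = (-6, 26)
C = (-1, 15)
F = (-5, 21)

1. F_x = -5  [AD ∥ FE ∩ DE ∥ AF]
2. F_y = 21  [AD ∥ FE ∩ DE ∥ AF]
   → F = (-5, 21)
3. B_x = -6  [line -7·x + 14·y + -406 = 0 ∩ |BD|² = 980]
4. B_y = 26  [line -7·x + 14·y + -406 = 0 ∩ |BD|² = 980]
   → B = (-6, 26)
5. C_x = -1  [2·signedArea(BCF) = -14 ∩ 2·signedArea(CDE) = 7]
6. C_y = 15  [2·signedArea(BCF) = -14 ∩ 2·signedArea(CDE) = 7]
   → C = (-1, 15)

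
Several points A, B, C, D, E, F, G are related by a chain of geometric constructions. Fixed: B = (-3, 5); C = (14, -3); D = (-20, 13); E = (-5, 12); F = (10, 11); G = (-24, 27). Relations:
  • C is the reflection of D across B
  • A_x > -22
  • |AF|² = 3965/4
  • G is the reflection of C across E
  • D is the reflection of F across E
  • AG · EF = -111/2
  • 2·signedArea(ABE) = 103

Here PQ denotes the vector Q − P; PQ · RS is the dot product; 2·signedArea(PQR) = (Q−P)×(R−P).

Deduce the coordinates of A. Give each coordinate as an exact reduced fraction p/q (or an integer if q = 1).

1. A_x = -21  [2·signedArea(ABE) = 103 ∩ AG · EF = -111/2]
2. A_y = 33/2  [2·signedArea(ABE) = 103 ∩ AG · EF = -111/2]
   → A = (-21, 33/2)

A = (-21, 33/2)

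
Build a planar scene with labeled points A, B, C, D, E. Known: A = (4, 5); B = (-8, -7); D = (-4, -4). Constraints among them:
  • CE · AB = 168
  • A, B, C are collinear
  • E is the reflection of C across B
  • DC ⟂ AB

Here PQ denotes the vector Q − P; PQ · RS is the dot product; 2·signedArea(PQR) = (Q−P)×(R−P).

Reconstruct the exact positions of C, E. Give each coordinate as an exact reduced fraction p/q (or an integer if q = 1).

C = (-9/2, -7/2)
E = (-23/2, -21/2)

1. C_x = -9/2  [A, B, C are collinear ∩ DC ⟂ AB]
2. C_y = -7/2  [A, B, C are collinear ∩ DC ⟂ AB]
   → C = (-9/2, -7/2)
3. E_x = -23/2  [E is the reflection of C across B]
4. E_y = -21/2  [E is the reflection of C across B]
   → E = (-23/2, -21/2)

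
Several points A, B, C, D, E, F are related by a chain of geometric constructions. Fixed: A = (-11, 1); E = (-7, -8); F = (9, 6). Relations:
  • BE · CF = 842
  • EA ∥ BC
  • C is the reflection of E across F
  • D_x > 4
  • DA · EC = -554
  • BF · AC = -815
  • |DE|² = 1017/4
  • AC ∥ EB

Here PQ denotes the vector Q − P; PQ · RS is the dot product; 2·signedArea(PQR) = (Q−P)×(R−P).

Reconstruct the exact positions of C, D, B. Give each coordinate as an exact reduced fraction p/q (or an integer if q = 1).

1. C_x = 25  [C is the reflection of E across F]
2. C_y = 20  [C is the reflection of E across F]
   → C = (25, 20)
3. D_x = 5  [line -32·x + -28·y + 230 = 0 ∩ |DE|² = 1017/4]
4. D_y = 5/2  [line -32·x + -28·y + 230 = 0 ∩ |DE|² = 1017/4]
   → D = (5, 5/2)
5. B_x = 29  [EA ∥ BC ∩ AC ∥ EB]
6. B_y = 11  [EA ∥ BC ∩ AC ∥ EB]
   → B = (29, 11)

B = (29, 11)
C = (25, 20)
D = (5, 5/2)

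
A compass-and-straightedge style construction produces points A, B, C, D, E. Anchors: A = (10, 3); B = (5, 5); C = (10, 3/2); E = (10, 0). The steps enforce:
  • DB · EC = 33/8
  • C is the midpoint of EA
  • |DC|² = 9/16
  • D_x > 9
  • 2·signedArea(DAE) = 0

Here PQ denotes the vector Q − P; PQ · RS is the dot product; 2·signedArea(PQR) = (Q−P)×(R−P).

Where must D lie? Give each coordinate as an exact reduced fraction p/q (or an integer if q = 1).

D = (10, 9/4)

1. D_x = 10  [2·signedArea(DAE) = 0 ∩ DB · EC = 33/8]
2. D_y = 9/4  [2·signedArea(DAE) = 0 ∩ DB · EC = 33/8]
   → D = (10, 9/4)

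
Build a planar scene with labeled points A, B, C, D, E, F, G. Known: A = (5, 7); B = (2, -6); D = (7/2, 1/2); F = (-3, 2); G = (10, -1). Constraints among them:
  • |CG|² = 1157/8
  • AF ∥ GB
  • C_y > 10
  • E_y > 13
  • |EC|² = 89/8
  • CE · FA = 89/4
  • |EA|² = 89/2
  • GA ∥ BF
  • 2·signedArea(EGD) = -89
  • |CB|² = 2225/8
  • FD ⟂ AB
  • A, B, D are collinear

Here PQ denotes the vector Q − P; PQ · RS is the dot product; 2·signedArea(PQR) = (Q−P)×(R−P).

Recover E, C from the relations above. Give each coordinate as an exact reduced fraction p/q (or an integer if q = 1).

1. E_x = 13/2  [line -3/2·x + -13/2·y + 195/2 = 0 ∩ |EA|² = 89/2]
2. E_y = 27/2  [line -3/2·x + -13/2·y + 195/2 = 0 ∩ |EA|² = 89/2]
   → E = (13/2, 27/2)
3. C_x = 23/4  [line -8·x + -5·y + 389/4 = 0 ∩ |CB|² = 2225/8]
4. C_y = 41/4  [line -8·x + -5·y + 389/4 = 0 ∩ |CB|² = 2225/8]
   → C = (23/4, 41/4)

C = (23/4, 41/4)
E = (13/2, 27/2)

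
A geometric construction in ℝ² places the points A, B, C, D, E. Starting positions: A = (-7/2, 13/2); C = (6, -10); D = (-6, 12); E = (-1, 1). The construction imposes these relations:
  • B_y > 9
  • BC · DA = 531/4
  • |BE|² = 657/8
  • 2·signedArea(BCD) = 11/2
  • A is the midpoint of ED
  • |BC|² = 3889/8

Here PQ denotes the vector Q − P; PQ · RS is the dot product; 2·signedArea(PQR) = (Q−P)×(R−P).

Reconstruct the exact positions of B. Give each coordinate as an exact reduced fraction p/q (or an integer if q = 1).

1. B_x = -19/4  [2·signedArea(BCD) = 11/2 ∩ BC · DA = 531/4]
2. B_y = 37/4  [2·signedArea(BCD) = 11/2 ∩ BC · DA = 531/4]
   → B = (-19/4, 37/4)

B = (-19/4, 37/4)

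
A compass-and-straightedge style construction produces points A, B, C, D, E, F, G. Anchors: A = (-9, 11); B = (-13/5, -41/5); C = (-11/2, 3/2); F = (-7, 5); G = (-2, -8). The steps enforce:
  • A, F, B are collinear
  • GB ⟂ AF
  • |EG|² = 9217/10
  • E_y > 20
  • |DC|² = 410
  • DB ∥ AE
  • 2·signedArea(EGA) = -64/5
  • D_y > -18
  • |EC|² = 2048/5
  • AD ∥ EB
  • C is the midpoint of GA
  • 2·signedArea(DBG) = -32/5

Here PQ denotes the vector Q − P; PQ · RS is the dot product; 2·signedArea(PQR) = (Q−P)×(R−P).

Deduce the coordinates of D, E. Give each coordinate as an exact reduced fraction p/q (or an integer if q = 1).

1. E_x = -119/10  [line -19·x + -7·y + -406/5 = 0 ∩ |EG|² = 9217/10]
2. E_y = 207/10  [line -19·x + -7·y + -406/5 = 0 ∩ |EG|² = 9217/10]
   → E = (-119/10, 207/10)
3. D_x = 3/10  [2·signedArea(DBG) = -32/5 ∩ AD ∥ EB]
4. D_y = -179/10  [2·signedArea(DBG) = -32/5 ∩ AD ∥ EB]
   → D = (3/10, -179/10)

D = (3/10, -179/10)
E = (-119/10, 207/10)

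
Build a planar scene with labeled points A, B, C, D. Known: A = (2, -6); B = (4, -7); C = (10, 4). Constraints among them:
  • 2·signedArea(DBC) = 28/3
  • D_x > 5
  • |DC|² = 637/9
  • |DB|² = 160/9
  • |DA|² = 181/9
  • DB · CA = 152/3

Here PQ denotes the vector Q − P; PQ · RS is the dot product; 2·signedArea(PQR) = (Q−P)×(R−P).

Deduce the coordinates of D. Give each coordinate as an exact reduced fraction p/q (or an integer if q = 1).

D = (16/3, -3)

1. D_x = 16/3  [DB · CA = 152/3 ∩ 2·signedArea(DBC) = 28/3]
2. D_y = -3  [DB · CA = 152/3 ∩ 2·signedArea(DBC) = 28/3]
   → D = (16/3, -3)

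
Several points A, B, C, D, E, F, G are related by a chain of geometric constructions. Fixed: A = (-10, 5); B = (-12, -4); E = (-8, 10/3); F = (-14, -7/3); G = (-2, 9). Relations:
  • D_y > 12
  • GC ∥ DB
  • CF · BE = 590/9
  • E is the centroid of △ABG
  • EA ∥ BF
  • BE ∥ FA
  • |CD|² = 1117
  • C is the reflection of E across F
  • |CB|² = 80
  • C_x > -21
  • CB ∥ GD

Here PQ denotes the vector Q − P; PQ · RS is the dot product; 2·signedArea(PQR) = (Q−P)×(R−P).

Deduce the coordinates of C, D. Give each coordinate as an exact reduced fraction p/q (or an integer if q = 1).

C = (-20, -8)
D = (6, 13)

1. C_x = -20  [C is the reflection of E across F]
2. C_y = -8  [C is the reflection of E across F]
   → C = (-20, -8)
3. D_x = 6  [GC ∥ DB ∩ CB ∥ GD]
4. D_y = 13  [GC ∥ DB ∩ CB ∥ GD]
   → D = (6, 13)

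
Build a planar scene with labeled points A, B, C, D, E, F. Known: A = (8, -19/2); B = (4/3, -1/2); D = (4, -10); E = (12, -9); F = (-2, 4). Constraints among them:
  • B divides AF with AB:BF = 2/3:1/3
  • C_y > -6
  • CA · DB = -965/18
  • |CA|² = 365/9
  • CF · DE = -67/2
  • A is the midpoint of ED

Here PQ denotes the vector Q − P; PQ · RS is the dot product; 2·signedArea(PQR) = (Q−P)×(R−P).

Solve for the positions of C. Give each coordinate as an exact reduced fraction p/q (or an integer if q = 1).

C = (10/3, -31/6)

1. C_x = 10/3  [CF · DE = -67/2 ∩ CA · DB = -965/18]
2. C_y = -31/6  [CF · DE = -67/2 ∩ CA · DB = -965/18]
   → C = (10/3, -31/6)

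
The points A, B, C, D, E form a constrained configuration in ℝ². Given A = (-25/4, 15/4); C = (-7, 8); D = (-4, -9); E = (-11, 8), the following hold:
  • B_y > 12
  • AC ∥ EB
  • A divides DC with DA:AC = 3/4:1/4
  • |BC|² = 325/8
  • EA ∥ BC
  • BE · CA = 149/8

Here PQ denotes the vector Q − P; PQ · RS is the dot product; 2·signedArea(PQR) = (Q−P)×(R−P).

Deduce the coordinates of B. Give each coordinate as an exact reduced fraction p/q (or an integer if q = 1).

1. B_x = -47/4  [EA ∥ BC ∩ AC ∥ EB]
2. B_y = 49/4  [EA ∥ BC ∩ AC ∥ EB]
   → B = (-47/4, 49/4)

B = (-47/4, 49/4)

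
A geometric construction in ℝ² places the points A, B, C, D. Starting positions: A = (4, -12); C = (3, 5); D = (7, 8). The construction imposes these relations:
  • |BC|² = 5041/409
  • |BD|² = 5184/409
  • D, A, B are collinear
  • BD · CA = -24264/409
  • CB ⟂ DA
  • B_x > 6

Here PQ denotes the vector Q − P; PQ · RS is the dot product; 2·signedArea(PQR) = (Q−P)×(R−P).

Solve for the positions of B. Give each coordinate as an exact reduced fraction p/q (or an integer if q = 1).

1. B_x = 2647/409  [D, A, B are collinear ∩ CB ⟂ DA]
2. B_y = 1832/409  [D, A, B are collinear ∩ CB ⟂ DA]
   → B = (2647/409, 1832/409)

B = (2647/409, 1832/409)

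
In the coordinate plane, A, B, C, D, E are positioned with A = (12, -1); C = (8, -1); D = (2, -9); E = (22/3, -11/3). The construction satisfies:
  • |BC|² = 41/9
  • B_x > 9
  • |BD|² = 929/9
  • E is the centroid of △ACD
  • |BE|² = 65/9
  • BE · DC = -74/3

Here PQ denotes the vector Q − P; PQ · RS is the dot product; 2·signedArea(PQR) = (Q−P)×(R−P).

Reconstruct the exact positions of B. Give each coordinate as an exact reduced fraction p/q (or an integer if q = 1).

1. B_x = 29/3  [line -6·x + -8·y + 118/3 = 0 ∩ |BC|² = 41/9]
2. B_y = -7/3  [line -6·x + -8·y + 118/3 = 0 ∩ |BC|² = 41/9]
   → B = (29/3, -7/3)

B = (29/3, -7/3)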